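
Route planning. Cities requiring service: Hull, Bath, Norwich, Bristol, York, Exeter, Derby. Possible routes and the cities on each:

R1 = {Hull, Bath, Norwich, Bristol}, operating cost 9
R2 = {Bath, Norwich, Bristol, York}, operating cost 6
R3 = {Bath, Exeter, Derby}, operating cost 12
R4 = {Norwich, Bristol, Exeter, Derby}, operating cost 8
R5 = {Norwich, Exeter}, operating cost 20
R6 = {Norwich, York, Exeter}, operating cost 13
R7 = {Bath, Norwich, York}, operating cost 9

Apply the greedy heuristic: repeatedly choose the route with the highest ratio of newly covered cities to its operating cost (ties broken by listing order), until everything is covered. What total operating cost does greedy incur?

23

Pick 1: R2 adds 4 new (Bath, Norwich, Bristol, York) at operating cost 6 (ratio 4/6).
Pick 2: R4 adds 2 new (Exeter, Derby) at operating cost 8 (ratio 2/8).
Pick 3: R1 adds 1 new (Hull) at operating cost 9 (ratio 1/9).
Greedy total operating cost: 6 + 8 + 9 = 23.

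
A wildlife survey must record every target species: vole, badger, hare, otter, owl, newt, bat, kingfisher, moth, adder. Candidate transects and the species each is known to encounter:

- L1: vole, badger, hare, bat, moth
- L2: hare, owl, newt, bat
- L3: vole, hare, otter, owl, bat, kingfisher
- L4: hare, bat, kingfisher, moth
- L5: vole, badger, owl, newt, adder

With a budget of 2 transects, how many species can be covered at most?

9

Choosing L3, L5 covers {vole, badger, hare, otter, owl, newt, bat, kingfisher, adder} — 9 species.
No choice of 2 transects does better; here moth is left uncovered.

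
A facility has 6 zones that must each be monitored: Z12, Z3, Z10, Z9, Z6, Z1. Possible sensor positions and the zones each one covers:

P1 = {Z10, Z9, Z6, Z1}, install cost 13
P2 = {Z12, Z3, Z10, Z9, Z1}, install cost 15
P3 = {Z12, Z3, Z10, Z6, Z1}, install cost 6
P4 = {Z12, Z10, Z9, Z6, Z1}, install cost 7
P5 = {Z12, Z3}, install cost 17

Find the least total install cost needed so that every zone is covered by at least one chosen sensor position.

P3, P4 cover every zone at install cost 6 + 7 = 13.
Any cover uses at least 2 sensor positions; among all covering selections none totals below 13.

13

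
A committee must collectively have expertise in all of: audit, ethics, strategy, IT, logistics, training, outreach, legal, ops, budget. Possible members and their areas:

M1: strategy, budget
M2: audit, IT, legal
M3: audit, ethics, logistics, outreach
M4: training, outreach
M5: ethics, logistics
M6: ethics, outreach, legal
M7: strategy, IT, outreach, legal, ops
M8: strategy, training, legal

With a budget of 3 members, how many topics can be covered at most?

9

Choosing M1, M3, M7 covers {audit, ethics, strategy, IT, logistics, outreach, legal, ops, budget} — 9 topics.
No choice of 3 members does better; here training is left uncovered.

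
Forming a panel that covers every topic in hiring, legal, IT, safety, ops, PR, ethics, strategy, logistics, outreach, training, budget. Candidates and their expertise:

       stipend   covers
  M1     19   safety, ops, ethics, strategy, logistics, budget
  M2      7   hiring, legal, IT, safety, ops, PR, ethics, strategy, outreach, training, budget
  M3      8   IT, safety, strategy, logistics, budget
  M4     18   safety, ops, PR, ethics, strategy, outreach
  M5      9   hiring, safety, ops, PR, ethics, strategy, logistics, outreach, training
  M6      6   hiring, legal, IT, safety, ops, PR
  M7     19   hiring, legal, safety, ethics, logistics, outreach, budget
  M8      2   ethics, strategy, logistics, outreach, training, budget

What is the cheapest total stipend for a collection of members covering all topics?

M6, M8 cover every topic at stipend 6 + 2 = 8.
Any cover uses at least 2 members; among all covering selections none totals below 8.

8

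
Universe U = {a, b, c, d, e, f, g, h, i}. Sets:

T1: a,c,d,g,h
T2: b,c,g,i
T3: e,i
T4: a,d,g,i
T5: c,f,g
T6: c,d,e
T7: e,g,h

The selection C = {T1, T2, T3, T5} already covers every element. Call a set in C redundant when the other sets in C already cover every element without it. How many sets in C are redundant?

Drop T1: a, d, h uncovered — not redundant.
Drop T2: b uncovered — not redundant.
Drop T3: e uncovered — not redundant.
Drop T5: f uncovered — not redundant.
None of the sets in C is redundant.

0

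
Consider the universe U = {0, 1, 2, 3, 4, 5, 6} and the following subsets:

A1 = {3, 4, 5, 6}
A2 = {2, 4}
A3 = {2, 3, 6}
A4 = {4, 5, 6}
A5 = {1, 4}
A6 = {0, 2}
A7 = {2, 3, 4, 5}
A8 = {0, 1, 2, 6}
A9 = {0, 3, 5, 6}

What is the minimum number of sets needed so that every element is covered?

A1, A8 together cover {0, 1, 2, 3, 4, 5, 6} — every element.
No single set contains all 7 elements, so 2 is optimal.

2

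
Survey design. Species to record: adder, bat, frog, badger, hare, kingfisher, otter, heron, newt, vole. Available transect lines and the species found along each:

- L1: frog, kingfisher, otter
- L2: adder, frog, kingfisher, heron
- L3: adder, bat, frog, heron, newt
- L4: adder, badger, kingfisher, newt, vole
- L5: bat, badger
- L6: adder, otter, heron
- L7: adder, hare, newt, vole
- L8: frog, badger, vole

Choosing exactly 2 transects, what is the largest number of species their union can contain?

8

Choosing L3, L4 covers {adder, bat, frog, badger, kingfisher, heron, newt, vole} — 8 species.
No choice of 2 transects does better; here hare, otter are left uncovered.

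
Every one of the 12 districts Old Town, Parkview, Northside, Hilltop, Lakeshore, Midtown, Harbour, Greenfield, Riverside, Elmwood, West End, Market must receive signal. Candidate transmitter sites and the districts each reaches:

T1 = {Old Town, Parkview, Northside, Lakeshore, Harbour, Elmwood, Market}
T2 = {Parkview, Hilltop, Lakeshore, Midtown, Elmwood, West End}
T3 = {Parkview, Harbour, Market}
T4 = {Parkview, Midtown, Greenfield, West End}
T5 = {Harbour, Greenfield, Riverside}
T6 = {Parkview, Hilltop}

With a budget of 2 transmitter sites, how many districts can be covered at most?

10

Choosing T1, T2 covers {Old Town, Parkview, Northside, Hilltop, Lakeshore, Midtown, Harbour, Elmwood, West End, Market} — 10 districts.
No choice of 2 transmitter sites does better; here Greenfield, Riverside are left uncovered.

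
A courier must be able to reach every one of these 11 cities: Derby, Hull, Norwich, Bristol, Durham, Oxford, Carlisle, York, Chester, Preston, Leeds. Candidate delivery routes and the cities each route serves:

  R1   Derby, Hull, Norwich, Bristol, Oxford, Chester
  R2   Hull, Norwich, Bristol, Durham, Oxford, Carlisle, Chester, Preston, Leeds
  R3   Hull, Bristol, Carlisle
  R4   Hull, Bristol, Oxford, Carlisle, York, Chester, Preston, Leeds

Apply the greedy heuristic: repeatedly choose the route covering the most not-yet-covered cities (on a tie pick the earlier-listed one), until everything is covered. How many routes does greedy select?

3

Pick 1: R2 covers 9 new cities (Hull, Norwich, Bristol, Durham, Oxford, Carlisle, Chester, Preston, Leeds).
Pick 2: R1 covers 1 new cities (Derby).
Pick 3: R4 covers 1 new cities (York).
Greedy uses 3 routes.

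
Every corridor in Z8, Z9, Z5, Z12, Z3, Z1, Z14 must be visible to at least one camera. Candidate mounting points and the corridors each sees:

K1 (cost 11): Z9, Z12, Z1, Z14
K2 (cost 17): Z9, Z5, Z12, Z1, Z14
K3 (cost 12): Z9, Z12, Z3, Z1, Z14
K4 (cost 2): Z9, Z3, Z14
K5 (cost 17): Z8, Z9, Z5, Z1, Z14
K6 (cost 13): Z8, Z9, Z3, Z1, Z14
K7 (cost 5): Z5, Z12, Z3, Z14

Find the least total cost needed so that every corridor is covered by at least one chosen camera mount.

K6, K7 cover every corridor at cost 13 + 5 = 18.
Any cover uses at least 2 camera mounts; among all covering selections none totals below 18.

18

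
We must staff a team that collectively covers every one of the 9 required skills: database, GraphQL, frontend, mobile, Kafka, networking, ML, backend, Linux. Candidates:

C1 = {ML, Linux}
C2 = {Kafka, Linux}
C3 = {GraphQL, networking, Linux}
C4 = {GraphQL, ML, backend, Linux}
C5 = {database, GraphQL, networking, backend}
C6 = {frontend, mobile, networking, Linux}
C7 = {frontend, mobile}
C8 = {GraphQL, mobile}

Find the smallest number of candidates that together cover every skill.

4

C1, C2, C5, C6 together cover {database, GraphQL, frontend, mobile, Kafka, networking, ML, backend, Linux} — every skill.
No 3 of the 8 candidates cover everything (all 56 triples fall short), so 4 is minimum.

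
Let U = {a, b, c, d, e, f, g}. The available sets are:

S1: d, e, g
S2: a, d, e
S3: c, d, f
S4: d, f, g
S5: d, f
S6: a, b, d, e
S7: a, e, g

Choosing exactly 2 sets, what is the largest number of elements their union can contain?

Choosing S3, S6 covers {a, b, c, d, e, f} — 6 elements.
No choice of 2 sets does better; here g is left uncovered.

6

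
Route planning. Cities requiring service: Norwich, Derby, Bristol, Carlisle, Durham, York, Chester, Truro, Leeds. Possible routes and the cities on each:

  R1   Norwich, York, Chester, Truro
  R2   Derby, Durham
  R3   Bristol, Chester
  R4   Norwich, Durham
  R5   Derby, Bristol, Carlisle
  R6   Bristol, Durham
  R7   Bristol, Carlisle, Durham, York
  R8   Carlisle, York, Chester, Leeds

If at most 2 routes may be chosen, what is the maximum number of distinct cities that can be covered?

Choosing R1, R5 covers {Norwich, Derby, Bristol, Carlisle, York, Chester, Truro} — 7 cities.
No choice of 2 routes does better; here Durham, Leeds are left uncovered.

7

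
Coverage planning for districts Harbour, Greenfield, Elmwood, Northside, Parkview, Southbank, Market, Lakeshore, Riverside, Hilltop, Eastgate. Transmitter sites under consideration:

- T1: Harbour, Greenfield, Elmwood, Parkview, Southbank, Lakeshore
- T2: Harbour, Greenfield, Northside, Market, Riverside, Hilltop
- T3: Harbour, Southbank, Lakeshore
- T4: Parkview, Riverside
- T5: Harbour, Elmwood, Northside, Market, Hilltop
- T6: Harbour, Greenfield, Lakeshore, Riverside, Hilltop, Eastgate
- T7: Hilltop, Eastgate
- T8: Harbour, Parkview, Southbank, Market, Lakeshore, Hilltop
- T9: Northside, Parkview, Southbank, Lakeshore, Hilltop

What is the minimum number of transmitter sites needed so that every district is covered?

3

T1, T2, T6 together cover {Harbour, Greenfield, Elmwood, Northside, Parkview, Southbank, Market, Lakeshore, Riverside, Hilltop, Eastgate} — every district.
No 2 of the 9 transmitter sites cover everything (all 36 pairs fall short), so 3 is minimum.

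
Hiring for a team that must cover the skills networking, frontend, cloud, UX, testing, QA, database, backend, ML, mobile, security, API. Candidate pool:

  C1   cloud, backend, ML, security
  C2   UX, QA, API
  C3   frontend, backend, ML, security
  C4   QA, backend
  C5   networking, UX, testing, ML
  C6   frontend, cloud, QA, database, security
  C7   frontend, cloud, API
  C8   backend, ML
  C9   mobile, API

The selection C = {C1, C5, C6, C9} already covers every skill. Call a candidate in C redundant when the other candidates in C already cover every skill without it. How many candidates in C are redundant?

Drop C1: backend uncovered — not redundant.
Drop C5: networking, UX, testing uncovered — not redundant.
Drop C6: frontend, QA, database uncovered — not redundant.
Drop C9: mobile, API uncovered — not redundant.
None of the candidates in C is redundant.

0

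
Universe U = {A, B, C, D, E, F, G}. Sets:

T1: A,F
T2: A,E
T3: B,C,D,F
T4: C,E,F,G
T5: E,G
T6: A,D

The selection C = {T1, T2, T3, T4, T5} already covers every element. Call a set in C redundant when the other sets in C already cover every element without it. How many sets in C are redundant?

4

Drop T1: the rest still cover every element — redundant.
Drop T2: the rest still cover every element — redundant.
Drop T3: B, D uncovered — not redundant.
Drop T4: the rest still cover every element — redundant.
Drop T5: the rest still cover every element — redundant.
4 redundant: T1, T2, T4, T5.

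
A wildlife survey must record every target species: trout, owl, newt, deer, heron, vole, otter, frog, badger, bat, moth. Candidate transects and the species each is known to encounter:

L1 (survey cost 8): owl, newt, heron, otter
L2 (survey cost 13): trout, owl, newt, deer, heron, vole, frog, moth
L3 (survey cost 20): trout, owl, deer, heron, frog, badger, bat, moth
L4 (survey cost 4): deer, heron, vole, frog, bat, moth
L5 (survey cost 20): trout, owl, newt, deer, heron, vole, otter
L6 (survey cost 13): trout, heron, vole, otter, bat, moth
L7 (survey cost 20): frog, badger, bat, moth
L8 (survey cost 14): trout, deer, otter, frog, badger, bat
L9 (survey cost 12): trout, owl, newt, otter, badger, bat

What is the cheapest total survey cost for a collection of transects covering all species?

L4, L9 cover every species at survey cost 4 + 12 = 16.
Any cover uses at least 2 transects; among all covering selections none totals below 16.

16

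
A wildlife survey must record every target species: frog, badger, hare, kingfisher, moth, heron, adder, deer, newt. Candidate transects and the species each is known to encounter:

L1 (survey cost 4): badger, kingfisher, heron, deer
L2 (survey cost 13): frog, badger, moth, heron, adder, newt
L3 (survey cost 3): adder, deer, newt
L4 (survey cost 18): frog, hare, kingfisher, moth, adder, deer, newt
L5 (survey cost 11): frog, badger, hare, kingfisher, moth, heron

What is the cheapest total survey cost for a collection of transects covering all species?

L3, L5 cover every species at survey cost 3 + 11 = 14.
Any cover uses at least 2 transects; among all covering selections none totals below 14.

14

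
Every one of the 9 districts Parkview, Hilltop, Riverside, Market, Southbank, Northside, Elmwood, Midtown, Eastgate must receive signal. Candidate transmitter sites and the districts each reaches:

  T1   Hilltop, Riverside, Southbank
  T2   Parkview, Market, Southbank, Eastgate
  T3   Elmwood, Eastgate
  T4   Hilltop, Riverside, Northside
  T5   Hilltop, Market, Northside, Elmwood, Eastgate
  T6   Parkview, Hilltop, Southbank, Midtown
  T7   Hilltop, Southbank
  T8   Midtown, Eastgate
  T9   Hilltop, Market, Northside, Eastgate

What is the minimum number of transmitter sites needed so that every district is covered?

3

T1, T5, T6 together cover {Parkview, Hilltop, Riverside, Market, Southbank, Northside, Elmwood, Midtown, Eastgate} — every district.
No 2 of the 9 transmitter sites cover everything (all 36 pairs fall short), so 3 is minimum.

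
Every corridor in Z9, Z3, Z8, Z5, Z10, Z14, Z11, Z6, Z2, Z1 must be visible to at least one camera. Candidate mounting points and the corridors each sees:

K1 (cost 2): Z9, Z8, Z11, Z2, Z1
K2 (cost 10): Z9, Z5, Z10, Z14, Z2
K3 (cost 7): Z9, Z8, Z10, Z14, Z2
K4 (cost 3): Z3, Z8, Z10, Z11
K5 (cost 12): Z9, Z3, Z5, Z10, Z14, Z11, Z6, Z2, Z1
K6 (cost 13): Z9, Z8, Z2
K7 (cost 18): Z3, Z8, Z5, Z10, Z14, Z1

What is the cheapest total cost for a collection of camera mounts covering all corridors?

K1, K5 cover every corridor at cost 2 + 12 = 14.
Any cover uses at least 2 camera mounts; among all covering selections none totals below 14.
Greedy by coverage-per-cost would pick K1, K4, K5 for 17 — worse than the optimum 14.

14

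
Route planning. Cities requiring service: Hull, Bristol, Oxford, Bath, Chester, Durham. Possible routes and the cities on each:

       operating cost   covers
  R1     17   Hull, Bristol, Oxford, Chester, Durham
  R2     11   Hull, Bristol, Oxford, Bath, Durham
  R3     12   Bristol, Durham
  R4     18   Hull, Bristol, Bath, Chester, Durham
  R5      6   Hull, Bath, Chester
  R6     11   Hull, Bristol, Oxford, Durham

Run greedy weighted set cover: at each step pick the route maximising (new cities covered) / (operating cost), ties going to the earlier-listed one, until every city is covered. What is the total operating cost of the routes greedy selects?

Pick 1: R5 adds 3 new (Hull, Bath, Chester) at operating cost 6 (ratio 3/6).
Pick 2: R2 adds 3 new (Bristol, Oxford, Durham) at operating cost 11 (ratio 3/11).
Greedy total operating cost: 6 + 11 = 17.

17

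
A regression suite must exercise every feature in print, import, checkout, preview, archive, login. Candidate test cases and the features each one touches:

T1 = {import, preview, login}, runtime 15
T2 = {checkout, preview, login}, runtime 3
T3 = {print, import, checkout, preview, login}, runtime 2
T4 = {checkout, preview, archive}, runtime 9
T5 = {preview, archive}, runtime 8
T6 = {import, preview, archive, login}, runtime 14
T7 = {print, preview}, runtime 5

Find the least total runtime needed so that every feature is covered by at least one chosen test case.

T3, T5 cover every feature at runtime 2 + 8 = 10.
Any cover uses at least 2 test cases; among all covering selections none totals below 10.

10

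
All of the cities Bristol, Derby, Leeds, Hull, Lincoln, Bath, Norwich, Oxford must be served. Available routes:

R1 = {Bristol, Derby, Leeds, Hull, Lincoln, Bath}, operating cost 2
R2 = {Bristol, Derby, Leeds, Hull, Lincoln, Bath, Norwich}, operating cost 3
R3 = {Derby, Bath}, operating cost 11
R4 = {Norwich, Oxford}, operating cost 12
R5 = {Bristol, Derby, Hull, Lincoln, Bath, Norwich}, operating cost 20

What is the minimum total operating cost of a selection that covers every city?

14

R1, R4 cover every city at operating cost 2 + 12 = 14.
Any cover uses at least 2 routes; among all covering selections none totals below 14.
Greedy by coverage-per-operating cost would pick R1, R2, R4 for 17 — worse than the optimum 14.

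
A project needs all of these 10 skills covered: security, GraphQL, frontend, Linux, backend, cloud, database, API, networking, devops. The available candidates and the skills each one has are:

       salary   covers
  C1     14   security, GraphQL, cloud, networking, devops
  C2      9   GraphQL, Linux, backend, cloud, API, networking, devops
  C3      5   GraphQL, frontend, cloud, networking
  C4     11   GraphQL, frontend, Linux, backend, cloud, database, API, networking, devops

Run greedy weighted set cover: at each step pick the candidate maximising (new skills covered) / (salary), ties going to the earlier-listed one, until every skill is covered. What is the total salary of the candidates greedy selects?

Pick 1: C4 adds 9 new (GraphQL, frontend, Linux, backend, cloud, database, API, networking, devops) at salary 11 (ratio 9/11).
Pick 2: C1 adds 1 new (security) at salary 14 (ratio 1/14).
Greedy total salary: 11 + 14 = 25.

25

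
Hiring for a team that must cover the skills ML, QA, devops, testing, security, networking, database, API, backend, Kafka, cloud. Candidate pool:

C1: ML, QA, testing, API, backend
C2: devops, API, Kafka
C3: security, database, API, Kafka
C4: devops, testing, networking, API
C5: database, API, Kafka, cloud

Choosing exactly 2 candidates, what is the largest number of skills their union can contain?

Choosing C1, C3 covers {ML, QA, testing, security, database, API, backend, Kafka} — 8 skills.
No choice of 2 candidates does better; here devops, networking, cloud are left uncovered.

8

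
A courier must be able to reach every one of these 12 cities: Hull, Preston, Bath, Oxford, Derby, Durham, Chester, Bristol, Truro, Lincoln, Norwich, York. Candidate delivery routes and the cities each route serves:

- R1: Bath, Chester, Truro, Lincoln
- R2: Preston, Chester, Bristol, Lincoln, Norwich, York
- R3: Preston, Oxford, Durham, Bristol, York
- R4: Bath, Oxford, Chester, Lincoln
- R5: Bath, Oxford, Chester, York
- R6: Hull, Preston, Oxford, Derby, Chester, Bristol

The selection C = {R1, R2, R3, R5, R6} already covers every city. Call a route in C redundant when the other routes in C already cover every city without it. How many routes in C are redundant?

Drop R1: Truro uncovered — not redundant.
Drop R2: Norwich uncovered — not redundant.
Drop R3: Durham uncovered — not redundant.
Drop R5: the rest still cover every city — redundant.
Drop R6: Hull, Derby uncovered — not redundant.
1 redundant: R5.

1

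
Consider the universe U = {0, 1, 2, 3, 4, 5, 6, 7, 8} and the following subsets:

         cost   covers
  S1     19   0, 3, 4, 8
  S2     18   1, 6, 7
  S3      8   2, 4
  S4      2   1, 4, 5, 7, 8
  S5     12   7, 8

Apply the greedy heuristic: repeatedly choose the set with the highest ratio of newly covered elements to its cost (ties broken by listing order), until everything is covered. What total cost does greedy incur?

47

Pick 1: S4 adds 5 new (1, 4, 5, 7, 8) at cost 2 (ratio 5/2).
Pick 2: S3 adds 1 new (2) at cost 8 (ratio 1/8).
Pick 3: S1 adds 2 new (0, 3) at cost 19 (ratio 2/19).
Pick 4: S2 adds 1 new (6) at cost 18 (ratio 1/18).
Greedy total cost: 2 + 8 + 19 + 18 = 47.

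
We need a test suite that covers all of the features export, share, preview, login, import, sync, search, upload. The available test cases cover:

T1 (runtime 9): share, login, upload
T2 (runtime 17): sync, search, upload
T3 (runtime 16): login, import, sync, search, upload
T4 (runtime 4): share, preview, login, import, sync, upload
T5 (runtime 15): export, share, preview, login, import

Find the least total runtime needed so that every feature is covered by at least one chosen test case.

31

T3, T5 cover every feature at runtime 16 + 15 = 31.
Any cover uses at least 2 test cases; among all covering selections none totals below 31.
Greedy by coverage-per-runtime would pick T4, T5, T3 for 35 — worse than the optimum 31.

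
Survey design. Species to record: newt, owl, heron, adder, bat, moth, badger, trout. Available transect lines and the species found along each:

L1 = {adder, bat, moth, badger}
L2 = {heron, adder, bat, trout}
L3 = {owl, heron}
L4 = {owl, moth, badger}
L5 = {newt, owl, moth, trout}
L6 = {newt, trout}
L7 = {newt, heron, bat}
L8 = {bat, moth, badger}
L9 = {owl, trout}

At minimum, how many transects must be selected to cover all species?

3

L1, L2, L5 together cover {newt, owl, heron, adder, bat, moth, badger, trout} — every species.
No 2 of the 9 transects cover everything (all 36 pairs fall short), so 3 is minimum.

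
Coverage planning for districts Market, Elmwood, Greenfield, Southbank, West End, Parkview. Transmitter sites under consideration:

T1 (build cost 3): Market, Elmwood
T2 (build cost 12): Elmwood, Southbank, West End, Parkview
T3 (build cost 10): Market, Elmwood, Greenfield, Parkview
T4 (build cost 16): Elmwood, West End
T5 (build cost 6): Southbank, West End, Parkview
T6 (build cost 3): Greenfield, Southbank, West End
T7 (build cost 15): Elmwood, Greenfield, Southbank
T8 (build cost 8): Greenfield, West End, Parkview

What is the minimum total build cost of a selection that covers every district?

T1, T5, T6 cover every district at build cost 3 + 6 + 3 = 12.
Any cover uses at least 2 transmitter sites; among all covering selections none totals below 12.

12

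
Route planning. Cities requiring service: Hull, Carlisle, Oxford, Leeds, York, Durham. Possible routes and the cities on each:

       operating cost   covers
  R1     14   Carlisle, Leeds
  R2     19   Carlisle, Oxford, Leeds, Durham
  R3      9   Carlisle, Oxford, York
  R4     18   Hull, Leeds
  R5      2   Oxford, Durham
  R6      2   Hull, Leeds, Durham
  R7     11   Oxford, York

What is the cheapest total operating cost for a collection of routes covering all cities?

R3, R6 cover every city at operating cost 9 + 2 = 11.
Any cover uses at least 2 routes; among all covering selections none totals below 11.

11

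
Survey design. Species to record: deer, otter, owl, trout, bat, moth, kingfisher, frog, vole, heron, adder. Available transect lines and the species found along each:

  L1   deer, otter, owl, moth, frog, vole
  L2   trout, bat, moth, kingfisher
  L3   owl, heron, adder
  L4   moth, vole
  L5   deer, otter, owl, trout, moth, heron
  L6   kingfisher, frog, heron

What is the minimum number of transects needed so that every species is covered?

3

L1, L2, L3 together cover {deer, otter, owl, trout, bat, moth, kingfisher, frog, vole, heron, adder} — every species.
No 2 of the 6 transects cover everything (all 15 pairs fall short), so 3 is minimum.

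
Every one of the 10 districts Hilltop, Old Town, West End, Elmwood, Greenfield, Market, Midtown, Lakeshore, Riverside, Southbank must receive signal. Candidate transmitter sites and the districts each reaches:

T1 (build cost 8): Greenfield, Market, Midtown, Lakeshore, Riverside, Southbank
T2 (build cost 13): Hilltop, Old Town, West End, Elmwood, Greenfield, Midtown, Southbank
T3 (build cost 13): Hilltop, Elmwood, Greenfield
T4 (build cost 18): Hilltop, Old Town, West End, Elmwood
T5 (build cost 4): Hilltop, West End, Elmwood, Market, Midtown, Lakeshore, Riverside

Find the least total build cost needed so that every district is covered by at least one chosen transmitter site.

17

T2, T5 cover every district at build cost 13 + 4 = 17.
Any cover uses at least 2 transmitter sites; among all covering selections none totals below 17.
Greedy by coverage-per-build cost would pick T5, T1, T2 for 25 — worse than the optimum 17.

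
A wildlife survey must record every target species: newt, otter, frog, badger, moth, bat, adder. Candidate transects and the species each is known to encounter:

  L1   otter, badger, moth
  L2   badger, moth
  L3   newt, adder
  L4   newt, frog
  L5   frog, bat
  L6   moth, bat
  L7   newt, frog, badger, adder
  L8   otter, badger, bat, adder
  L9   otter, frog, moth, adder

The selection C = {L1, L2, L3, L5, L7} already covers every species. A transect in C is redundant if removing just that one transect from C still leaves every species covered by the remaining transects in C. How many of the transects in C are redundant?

Drop L1: otter uncovered — not redundant.
Drop L2: the rest still cover every species — redundant.
Drop L3: the rest still cover every species — redundant.
Drop L5: bat uncovered — not redundant.
Drop L7: the rest still cover every species — redundant.
3 redundant: L2, L3, L7.

3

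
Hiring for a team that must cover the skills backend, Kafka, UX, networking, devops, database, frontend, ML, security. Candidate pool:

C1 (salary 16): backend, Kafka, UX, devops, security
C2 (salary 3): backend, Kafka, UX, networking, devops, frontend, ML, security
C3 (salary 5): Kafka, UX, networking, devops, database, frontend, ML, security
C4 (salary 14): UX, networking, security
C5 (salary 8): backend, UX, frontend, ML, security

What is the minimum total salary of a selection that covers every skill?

8

C2, C3 cover every skill at salary 3 + 5 = 8.
Any cover uses at least 2 candidates; among all covering selections none totals below 8.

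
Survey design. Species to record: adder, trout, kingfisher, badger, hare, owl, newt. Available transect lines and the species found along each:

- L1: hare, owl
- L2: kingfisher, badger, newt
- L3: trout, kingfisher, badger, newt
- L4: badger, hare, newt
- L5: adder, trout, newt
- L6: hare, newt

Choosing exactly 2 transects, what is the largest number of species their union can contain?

Choosing L1, L3 covers {trout, kingfisher, badger, hare, owl, newt} — 6 species.
No choice of 2 transects does better; here adder is left uncovered.

6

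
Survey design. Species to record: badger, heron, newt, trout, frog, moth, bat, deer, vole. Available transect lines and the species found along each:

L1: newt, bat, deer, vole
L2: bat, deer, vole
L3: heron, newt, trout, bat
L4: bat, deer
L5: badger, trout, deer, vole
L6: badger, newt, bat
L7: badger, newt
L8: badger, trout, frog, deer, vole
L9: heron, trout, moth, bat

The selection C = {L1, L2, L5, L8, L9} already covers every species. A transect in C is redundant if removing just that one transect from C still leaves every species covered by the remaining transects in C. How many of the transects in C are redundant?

Drop L1: newt uncovered — not redundant.
Drop L2: the rest still cover every species — redundant.
Drop L5: the rest still cover every species — redundant.
Drop L8: frog uncovered — not redundant.
Drop L9: heron, moth uncovered — not redundant.
2 redundant: L2, L5.

2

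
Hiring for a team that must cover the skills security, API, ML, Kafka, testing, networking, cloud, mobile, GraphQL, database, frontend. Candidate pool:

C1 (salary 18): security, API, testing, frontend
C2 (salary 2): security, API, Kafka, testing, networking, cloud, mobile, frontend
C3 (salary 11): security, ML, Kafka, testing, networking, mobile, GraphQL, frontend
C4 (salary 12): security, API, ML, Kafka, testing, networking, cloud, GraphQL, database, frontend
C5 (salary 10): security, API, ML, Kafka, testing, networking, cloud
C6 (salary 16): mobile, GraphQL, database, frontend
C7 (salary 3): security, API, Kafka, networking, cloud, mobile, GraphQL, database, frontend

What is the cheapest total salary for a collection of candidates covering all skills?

13

C5, C7 cover every skill at salary 10 + 3 = 13.
Any cover uses at least 2 candidates; among all covering selections none totals below 13.
Greedy by coverage-per-salary would pick C2, C7, C5 for 15 — worse than the optimum 13.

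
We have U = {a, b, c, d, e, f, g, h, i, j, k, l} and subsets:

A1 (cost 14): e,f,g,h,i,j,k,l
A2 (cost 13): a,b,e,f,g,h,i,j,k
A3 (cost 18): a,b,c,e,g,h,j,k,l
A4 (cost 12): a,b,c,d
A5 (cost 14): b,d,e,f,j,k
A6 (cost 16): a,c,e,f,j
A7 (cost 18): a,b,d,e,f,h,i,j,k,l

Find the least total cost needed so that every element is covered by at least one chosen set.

A1, A4 cover every element at cost 14 + 12 = 26.
Any cover uses at least 2 sets; among all covering selections none totals below 26.
Greedy by coverage-per-cost would pick A2, A4, A1 for 39 — worse than the optimum 26.

26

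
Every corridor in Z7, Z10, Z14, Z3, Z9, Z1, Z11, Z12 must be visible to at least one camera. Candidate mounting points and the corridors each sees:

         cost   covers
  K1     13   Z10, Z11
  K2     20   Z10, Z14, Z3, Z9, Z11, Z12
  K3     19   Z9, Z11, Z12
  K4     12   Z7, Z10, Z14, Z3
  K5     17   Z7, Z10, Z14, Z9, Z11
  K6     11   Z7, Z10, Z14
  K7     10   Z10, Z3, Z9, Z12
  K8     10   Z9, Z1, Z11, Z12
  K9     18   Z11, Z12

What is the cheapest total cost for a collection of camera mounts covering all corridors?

22

K4, K8 cover every corridor at cost 12 + 10 = 22.
Any cover uses at least 2 camera mounts; among all covering selections none totals below 22.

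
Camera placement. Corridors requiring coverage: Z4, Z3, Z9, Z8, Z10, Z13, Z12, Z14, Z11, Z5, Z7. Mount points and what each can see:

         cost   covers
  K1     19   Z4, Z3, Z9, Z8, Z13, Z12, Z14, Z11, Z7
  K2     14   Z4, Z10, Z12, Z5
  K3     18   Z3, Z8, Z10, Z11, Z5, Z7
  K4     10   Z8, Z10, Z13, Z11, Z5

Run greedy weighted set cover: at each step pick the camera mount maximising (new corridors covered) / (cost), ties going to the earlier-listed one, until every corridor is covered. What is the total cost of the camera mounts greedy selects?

29

Pick 1: K4 adds 5 new (Z8, Z10, Z13, Z11, Z5) at cost 10 (ratio 5/10).
Pick 2: K1 adds 6 new (Z4, Z3, Z9, Z12, Z14, Z7) at cost 19 (ratio 6/19).
Greedy total cost: 10 + 19 = 29.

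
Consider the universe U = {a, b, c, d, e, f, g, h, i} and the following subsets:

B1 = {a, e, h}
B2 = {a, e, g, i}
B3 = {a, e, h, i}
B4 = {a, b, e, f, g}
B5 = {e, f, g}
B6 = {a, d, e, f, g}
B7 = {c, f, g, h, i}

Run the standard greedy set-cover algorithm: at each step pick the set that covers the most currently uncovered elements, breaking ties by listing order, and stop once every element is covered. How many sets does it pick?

Pick 1: B4 covers 5 new elements (a, b, e, f, g).
Pick 2: B7 covers 3 new elements (c, h, i).
Pick 3: B6 covers 1 new elements (d).
Greedy uses 3 sets.

3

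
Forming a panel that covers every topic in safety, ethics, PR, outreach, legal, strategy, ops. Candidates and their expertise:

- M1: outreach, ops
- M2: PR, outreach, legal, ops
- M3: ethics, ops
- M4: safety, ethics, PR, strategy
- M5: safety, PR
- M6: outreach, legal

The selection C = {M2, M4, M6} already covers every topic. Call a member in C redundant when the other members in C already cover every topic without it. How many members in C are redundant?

Drop M2: ops uncovered — not redundant.
Drop M4: safety, ethics, strategy uncovered — not redundant.
Drop M6: the rest still cover every topic — redundant.
1 redundant: M6.

1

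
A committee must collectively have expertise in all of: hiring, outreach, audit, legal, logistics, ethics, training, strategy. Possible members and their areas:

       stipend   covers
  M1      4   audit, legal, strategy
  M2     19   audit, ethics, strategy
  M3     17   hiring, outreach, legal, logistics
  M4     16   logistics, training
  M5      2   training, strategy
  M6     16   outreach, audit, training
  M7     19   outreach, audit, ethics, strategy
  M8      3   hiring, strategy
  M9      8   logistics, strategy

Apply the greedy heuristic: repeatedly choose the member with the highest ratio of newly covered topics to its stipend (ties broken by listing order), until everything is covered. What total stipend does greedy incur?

36

Pick 1: M5 adds 2 new (training, strategy) at stipend 2 (ratio 2/2).
Pick 2: M1 adds 2 new (audit, legal) at stipend 4 (ratio 2/4).
Pick 3: M8 adds 1 new (hiring) at stipend 3 (ratio 1/3).
Pick 4: M9 adds 1 new (logistics) at stipend 8 (ratio 1/8).
Pick 5: M7 adds 2 new (outreach, ethics) at stipend 19 (ratio 2/19).
Greedy total stipend: 2 + 4 + 3 + 8 + 19 = 36.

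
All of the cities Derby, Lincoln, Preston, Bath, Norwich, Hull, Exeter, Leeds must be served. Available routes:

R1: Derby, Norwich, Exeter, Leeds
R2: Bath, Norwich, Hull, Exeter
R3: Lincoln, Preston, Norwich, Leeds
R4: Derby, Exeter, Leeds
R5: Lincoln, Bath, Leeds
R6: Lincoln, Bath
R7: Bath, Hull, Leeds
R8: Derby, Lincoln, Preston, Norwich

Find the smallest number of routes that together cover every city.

3

R1, R2, R3 together cover {Derby, Lincoln, Preston, Bath, Norwich, Hull, Exeter, Leeds} — every city.
No 2 of the 8 routes cover everything (all 28 pairs fall short), so 3 is minimum.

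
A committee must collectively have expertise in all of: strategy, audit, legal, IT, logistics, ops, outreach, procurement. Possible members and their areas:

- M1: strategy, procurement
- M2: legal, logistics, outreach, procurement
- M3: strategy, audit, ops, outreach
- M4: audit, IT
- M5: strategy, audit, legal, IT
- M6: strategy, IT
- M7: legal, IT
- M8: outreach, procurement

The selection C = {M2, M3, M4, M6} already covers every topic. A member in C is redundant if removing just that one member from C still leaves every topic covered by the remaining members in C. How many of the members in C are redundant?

2

Drop M2: legal, logistics, procurement uncovered — not redundant.
Drop M3: ops uncovered — not redundant.
Drop M4: the rest still cover every topic — redundant.
Drop M6: the rest still cover every topic — redundant.
2 redundant: M4, M6.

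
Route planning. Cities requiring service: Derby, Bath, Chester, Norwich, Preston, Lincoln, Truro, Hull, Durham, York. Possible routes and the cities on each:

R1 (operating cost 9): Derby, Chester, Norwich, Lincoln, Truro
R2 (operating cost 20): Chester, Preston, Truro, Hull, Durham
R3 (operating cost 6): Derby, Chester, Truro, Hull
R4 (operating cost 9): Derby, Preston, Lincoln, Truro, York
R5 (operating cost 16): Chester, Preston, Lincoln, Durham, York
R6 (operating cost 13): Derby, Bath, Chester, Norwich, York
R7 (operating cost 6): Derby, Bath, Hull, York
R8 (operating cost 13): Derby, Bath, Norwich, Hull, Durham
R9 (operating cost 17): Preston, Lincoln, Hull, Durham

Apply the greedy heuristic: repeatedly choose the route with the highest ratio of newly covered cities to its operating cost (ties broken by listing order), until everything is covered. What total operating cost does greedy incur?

Pick 1: R3 adds 4 new (Derby, Chester, Truro, Hull) at operating cost 6 (ratio 4/6).
Pick 2: R4 adds 3 new (Preston, Lincoln, York) at operating cost 9 (ratio 3/9).
Pick 3: R8 adds 3 new (Bath, Norwich, Durham) at operating cost 13 (ratio 3/13).
Greedy total operating cost: 6 + 9 + 13 = 28.

28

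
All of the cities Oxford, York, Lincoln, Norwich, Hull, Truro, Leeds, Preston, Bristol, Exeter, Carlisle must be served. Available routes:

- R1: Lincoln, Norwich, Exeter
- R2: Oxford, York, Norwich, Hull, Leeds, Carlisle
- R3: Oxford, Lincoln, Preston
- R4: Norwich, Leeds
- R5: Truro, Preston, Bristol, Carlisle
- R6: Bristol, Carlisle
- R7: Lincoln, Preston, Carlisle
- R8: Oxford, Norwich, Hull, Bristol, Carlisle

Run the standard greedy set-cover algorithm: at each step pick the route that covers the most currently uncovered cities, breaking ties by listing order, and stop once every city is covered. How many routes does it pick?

3

Pick 1: R2 covers 6 new cities (Oxford, York, Norwich, Hull, Leeds, Carlisle).
Pick 2: R5 covers 3 new cities (Truro, Preston, Bristol).
Pick 3: R1 covers 2 new cities (Lincoln, Exeter).
Greedy uses 3 routes.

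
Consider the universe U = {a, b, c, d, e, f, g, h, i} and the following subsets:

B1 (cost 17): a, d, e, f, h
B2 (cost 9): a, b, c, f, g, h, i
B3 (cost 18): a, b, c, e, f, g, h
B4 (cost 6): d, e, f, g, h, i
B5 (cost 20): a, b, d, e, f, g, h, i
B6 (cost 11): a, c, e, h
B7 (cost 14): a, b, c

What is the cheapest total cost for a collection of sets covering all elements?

15

B2, B4 cover every element at cost 9 + 6 = 15.
Any cover uses at least 2 sets; among all covering selections none totals below 15.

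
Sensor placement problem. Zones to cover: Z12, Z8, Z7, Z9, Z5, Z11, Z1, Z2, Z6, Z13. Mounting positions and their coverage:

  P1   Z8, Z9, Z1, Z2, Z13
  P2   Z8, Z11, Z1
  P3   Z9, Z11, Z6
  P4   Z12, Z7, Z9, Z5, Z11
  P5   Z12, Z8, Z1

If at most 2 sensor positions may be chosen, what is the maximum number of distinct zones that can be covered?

9

Choosing P1, P4 covers {Z12, Z8, Z7, Z9, Z5, Z11, Z1, Z2, Z13} — 9 zones.
No choice of 2 sensor positions does better; here Z6 is left uncovered.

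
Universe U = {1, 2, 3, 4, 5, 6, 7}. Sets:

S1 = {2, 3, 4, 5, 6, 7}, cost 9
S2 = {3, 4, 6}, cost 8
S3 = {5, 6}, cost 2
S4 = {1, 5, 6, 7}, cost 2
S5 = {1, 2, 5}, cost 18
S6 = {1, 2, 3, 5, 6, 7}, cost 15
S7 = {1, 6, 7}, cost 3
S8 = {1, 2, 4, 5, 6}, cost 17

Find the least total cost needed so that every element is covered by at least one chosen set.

S1, S4 cover every element at cost 9 + 2 = 11.
Any cover uses at least 2 sets; among all covering selections none totals below 11.

11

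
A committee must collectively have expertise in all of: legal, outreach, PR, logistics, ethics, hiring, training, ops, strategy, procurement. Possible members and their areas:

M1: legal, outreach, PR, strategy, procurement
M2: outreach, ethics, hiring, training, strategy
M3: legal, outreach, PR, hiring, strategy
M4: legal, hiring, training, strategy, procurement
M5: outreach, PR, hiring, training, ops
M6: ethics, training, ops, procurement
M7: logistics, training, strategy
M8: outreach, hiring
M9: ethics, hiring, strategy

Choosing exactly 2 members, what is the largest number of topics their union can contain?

Choosing M3, M6 covers {legal, outreach, PR, ethics, hiring, training, ops, strategy, procurement} — 9 topics.
No choice of 2 members does better; here logistics is left uncovered.

9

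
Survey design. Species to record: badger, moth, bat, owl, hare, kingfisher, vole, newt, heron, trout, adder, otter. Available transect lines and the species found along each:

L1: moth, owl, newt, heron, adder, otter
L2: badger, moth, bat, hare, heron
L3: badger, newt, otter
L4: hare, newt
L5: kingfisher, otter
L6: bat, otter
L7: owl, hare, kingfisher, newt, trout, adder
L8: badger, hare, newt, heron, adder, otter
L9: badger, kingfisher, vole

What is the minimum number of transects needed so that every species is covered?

L1, L2, L7, L9 together cover {badger, moth, bat, owl, hare, kingfisher, vole, newt, heron, trout, adder, otter} — every species.
No 3 of the 9 transects cover everything (all 84 triples fall short), so 4 is minimum.

4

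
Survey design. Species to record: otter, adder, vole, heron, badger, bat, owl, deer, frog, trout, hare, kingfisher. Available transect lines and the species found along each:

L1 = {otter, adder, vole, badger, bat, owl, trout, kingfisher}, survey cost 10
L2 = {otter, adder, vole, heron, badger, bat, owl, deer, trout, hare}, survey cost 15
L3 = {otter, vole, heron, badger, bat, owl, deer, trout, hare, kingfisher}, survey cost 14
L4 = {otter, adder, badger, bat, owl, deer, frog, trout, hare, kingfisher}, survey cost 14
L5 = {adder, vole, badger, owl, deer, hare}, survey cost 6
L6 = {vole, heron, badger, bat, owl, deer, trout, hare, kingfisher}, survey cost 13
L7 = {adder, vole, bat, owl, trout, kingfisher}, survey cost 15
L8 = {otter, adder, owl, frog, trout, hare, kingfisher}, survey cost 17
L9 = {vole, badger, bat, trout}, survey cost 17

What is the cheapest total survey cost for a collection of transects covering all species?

L4, L6 cover every species at survey cost 14 + 13 = 27.
Any cover uses at least 2 transects; among all covering selections none totals below 27.

27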